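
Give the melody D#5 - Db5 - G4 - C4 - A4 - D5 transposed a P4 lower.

A#4 Ab4 D4 G3 E4 A4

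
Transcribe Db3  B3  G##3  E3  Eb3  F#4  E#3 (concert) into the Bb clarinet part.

Eb3 C#4 A##3 F#3 F3 G#4 F##3

Written C4 sounds as Bb3 on the Bb clarinet, so concert pitches are written a major second up.
Db3 gives Eb3
B3 gives C#4
G##3 gives A##3
E3 gives F#3
Eb3 gives F3
F#4 gives G#4
E#3 gives F##3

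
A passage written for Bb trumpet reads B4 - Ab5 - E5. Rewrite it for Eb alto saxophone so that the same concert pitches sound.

First find concert pitch: the Bb trumpet sounds a major second below written, so B4 Ab5 E5 sounds A4 Gb5 D5.
Then write for Eb alto saxophone: it sounds a major sixth below written, so the part must be a major sixth above concert.
A4 → F#5
Gb5 → Eb6
D5 → B5

F#5 Eb6 B5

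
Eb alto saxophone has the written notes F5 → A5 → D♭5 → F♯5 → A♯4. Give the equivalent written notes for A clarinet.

Cb5 Eb5 Abb4 C5 E4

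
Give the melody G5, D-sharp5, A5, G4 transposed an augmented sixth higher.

G5 -> E#6
D#5 -> B##5
A5 -> F##6
G4 -> E#5

E#6 B##5 F##6 E#5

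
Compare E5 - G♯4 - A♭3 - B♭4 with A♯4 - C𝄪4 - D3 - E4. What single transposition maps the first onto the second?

From E5 to A#4 is 5 letter names — a fifth of some quality.
A#4 to E5 is 6 semitones, which makes it a diminished fifth; the second version is lower, so the direction is down.
Checking another pair — Bb4 → E4 — gives the same interval.

down a diminished fifth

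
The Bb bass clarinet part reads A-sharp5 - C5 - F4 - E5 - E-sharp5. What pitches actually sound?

G#4 Bb3 Eb3 D4 D#4

Written C4 on the Bb bass clarinet sounds as Bb2, a major ninth lower; apply that shift to every note.
A#5 becomes G#4
C5 becomes Bb3
F4 becomes Eb3
E5 becomes D4
E#5 becomes D#4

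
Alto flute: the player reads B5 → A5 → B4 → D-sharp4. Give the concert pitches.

F#5 E5 F#4 A#3

The alto flute sounds a perfect fourth below written, so transpose each written note down a perfect fourth.
B5 -> F#5
A5 -> E5
B4 -> F#4
D#4 -> A#3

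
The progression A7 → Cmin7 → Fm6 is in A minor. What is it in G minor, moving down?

G7 Bbmin7 Ebm6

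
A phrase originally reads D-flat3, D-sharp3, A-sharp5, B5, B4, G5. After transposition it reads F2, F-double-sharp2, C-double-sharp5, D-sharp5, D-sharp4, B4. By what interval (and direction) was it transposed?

From Db3 to F2 is 6 letter names — a sixth of some quality.
F2 to Db3 is 8 semitones, which makes it a minor sixth; the second version is lower, so the direction is down.
Checking another pair — G5 → B4 — gives the same interval.

down a minor sixth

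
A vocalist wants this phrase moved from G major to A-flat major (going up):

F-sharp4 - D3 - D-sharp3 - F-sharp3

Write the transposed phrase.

G major to A-flat major up is a minor second, so every note moves up by that interval.
F#4 -> G4
D3 -> Eb3
D#3 -> E3
F#3 -> G3

G4 Eb3 E3 G3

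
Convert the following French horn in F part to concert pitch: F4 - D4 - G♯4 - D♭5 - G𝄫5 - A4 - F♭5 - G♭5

Bb3 G3 C#4 Gb4 Cbb5 D4 Bbb4 Cb5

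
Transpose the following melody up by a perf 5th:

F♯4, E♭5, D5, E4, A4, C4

C#5 Bb5 A5 B4 E5 G4

F#4 up a perfect fifth is C#5.
Eb5 up a perfect fifth is Bb5.
A perfect fifth up from D5 gives A5.
E4 up a perfect fifth is B4.
A perfect fifth up from A4 gives E5.
C4 up a perfect fifth is G4.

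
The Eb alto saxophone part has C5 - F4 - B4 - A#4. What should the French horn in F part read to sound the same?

Bb4 Eb4 A4 G#4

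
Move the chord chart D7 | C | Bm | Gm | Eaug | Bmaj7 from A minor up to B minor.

E7 D C#m Am F#aug C#maj7

A minor up to B minor is a major second; each chord root moves by that interval while the quality stays the same.
D7: root D up a major second → E, giving E7.
C: root C up a major second → D, giving D.
Bm: root B up a major second → C#, giving C#m.
Gm: root G up a major second → A, giving Am.
Eaug: root E up a major second → F#, giving F#aug.
Bmaj7: root B up a major second → C#, giving C#maj7.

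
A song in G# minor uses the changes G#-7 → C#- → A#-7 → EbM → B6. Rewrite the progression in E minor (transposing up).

G# minor up to E minor is a minor sixth; each chord root moves by that interval while the quality stays the same.
G#-7: root G# up a minor sixth → E, giving E-7.
C#-: root C# up a minor sixth → A, giving A-.
A#-7: root A# up a minor sixth → F#, giving F#-7.
EbM: root Eb up a minor sixth → Cb, giving CbM.
B6: root B up a minor sixth → G, giving G6.

E-7 A- F#-7 CbM G6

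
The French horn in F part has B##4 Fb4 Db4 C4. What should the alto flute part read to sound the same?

A##4 Ebb4 Cb4 Bb3

First find concert pitch: the French horn in F sounds a perfect fifth below written, so B##4 Fb4 Db4 C4 sounds E##4 Bbb3 Gb3 F3.
Then write for alto flute: it sounds a perfect fourth below written, so the part must be a perfect fourth above concert.
E##4 → A##4
Bbb3 → Ebb4
Gb3 → Cb4
F3 → Bb3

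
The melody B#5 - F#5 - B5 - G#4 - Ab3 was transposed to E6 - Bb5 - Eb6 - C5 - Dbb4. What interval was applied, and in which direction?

up a diminished fourth

From B#5 to E6 is 4 letter names — a fourth of some quality.
B#5 to E6 is 4 semitones, which makes it a diminished fourth; the second version is higher, so the direction is up.
Checking another pair — Ab3 → Dbb4 — gives the same interval.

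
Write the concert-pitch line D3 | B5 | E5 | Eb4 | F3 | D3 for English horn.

The English horn sounds a perfect fifth below written, so the written part must be a perfect fifth above concert — transpose each note up.
D3 gives A3
B5 gives F#6
E5 gives B5
Eb4 gives Bb4
F3 gives C4
D3 gives A3

A3 F#6 B5 Bb4 C4 A3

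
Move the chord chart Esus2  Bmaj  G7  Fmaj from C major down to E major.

G#sus2 D#maj B7 Amaj

C major down to E major is a minor sixth; each chord root moves by that interval while the quality stays the same.
Esus2: root E down a minor sixth → G#, giving G#sus2.
Bmaj: root B down a minor sixth → D#, giving D#maj.
G7: root G down a minor sixth → B, giving B7.
Fmaj: root F down a minor sixth → A, giving Amaj.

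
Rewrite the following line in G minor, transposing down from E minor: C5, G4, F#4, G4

Eb4 Bb3 A3 Bb3

From E down to G is a major sixth; apply that to each pitch.
C5 gives Eb4
G4 gives Bb3
F#4 gives A3
G4 gives Bb3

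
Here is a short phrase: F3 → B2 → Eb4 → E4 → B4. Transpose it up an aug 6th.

D#4 G##3 C#5 C##5 G##5

An augmented sixth up from F3 gives D#4.
An augmented sixth up from B2 gives G##3.
An augmented sixth up from Eb4 gives C#5.
E4: a sixth up reaches C, and 10 semitones makes it C##5.
An augmented sixth up from B4 gives G##5.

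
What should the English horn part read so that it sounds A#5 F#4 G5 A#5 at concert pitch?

E#6 C#5 D6 E#6

Written C4 sounds as F3 on the English horn, so concert pitches are written a perfect fifth up.
A#5 → E#6
F#4 → C#5
G5 → D6
A#5 → E#6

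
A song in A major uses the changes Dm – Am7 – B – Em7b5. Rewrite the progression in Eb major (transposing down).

Abm Ebm7 F Bbm7b5

A major down to Eb major is an augmented fourth; each chord root moves by that interval while the quality stays the same.
Dm: root D down an augmented fourth → Ab, giving Abm.
Am7: root A down an augmented fourth → Eb, giving Ebm7.
B: root B down an augmented fourth → F, giving F.
Em7b5: root E down an augmented fourth → Bb, giving Bbm7b5.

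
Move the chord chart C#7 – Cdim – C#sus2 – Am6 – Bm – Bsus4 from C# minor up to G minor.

G7 Gbdim Gsus2 Ebm6 Fm Fsus4

C# minor up to G minor is a diminished fifth; each chord root moves by that interval while the quality stays the same.
C#7: root C# up a diminished fifth → G, giving G7.
Cdim: root C up a diminished fifth → Gb, giving Gbdim.
C#sus2: root C# up a diminished fifth → G, giving Gsus2.
Am6: root A up a diminished fifth → Eb, giving Ebm6.
Bm: root B up a diminished fifth → F, giving Fm.
Bsus4: root B up a diminished fifth → F, giving Fsus4.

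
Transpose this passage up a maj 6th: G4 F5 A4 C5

E5 D6 F#5 A5

A major sixth up from G4 gives E5.
F5 up a major sixth is D6.
A major sixth up from A4 gives F#5.
A major sixth up from C5 gives A5.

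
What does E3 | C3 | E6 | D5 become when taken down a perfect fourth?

B2 G2 B5 A4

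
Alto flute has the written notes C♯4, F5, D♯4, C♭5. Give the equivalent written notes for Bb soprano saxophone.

First find concert pitch: the alto flute sounds a perfect fourth below written, so C♯4 F5 D♯4 C♭5 sounds G#3 C5 A#3 Gb4.
Then write for Bb soprano saxophone: it sounds a major second below written, so the part must be a major second above concert.
G#3 → A#3
C5 → D5
A#3 → B#3
Gb4 → Ab4

A#3 D5 B#3 Ab4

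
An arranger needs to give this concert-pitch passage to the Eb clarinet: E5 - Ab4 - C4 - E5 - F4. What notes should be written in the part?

C#5 F4 A3 C#5 D4

Written C4 sounds as Eb4 on the Eb clarinet, so concert pitches are written a minor third down.
E5 to C#5
Ab4 to F4
C4 to A3
E5 to C#5
F4 to D4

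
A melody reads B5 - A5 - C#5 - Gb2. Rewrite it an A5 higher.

B5 gives F##6
A5 gives E#6
C#5 gives G##5
Gb2 gives D3

F##6 E#6 G##5 D3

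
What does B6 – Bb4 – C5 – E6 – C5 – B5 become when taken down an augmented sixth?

Db6 Dbb4 Ebb4 Gb5 Ebb4 Db5

B6 gives Db6
Bb4 gives Dbb4
C5 gives Ebb4
E6 gives Gb5
C5 gives Ebb4
B5 gives Db5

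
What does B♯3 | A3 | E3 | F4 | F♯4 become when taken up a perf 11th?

E#5 D5 A4 Bb5 B5

B#3: an eleventh up reaches E, and 17 semitones makes it E#5.
A3: an eleventh up reaches D, and 17 semitones makes it D5.
E3 up a perfect eleventh is A4.
F4: an eleventh up reaches B, and 17 semitones makes it Bb5.
F#4: an eleventh up reaches B, and 17 semitones makes it B5.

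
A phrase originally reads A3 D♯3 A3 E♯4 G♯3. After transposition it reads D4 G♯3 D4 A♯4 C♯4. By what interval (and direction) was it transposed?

up a perfect fourth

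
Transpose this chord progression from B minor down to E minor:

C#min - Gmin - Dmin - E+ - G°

F#min Cmin Gmin A+ C°

B minor down to E minor is a perfect fifth; each chord root moves by that interval while the quality stays the same.
C#min: root C# down a perfect fifth → F#, giving F#min.
Gmin: root G down a perfect fifth → C, giving Cmin.
Dmin: root D down a perfect fifth → G, giving Gmin.
E+: root E down a perfect fifth → A, giving A+.
G°: root G down a perfect fifth → C, giving C°.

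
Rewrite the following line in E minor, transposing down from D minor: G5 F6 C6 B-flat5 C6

A4 G5 D5 C5 D5

D minor to E minor down is a minor seventh, so every note moves down by that interval.
G5 to A4
F6 to G5
C6 to D5
Bb5 to C5
C6 to D5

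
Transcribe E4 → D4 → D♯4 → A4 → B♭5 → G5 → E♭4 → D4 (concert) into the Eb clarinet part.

C#4 B3 B#3 F#4 G5 E5 C4 B3

The Eb clarinet sounds a minor third above written, so the written part must be a minor third below concert — transpose each note down.
E4 gives C#4
D4 gives B3
D#4 gives B#3
A4 gives F#4
Bb5 gives G5
G5 gives E5
Eb4 gives C4
D4 gives B3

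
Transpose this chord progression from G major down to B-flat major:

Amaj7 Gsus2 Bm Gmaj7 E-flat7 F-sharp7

G major down to B-flat major is a major sixth; each chord root moves by that interval while the quality stays the same.
Amaj7: root A down a major sixth → C, giving Cmaj7.
Gsus2: root G down a major sixth → Bb, giving Bbsus2.
Bm: root B down a major sixth → D, giving Dm.
Gmaj7: root G down a major sixth → Bb, giving Bbmaj7.
E-flat7: root E-flat down a major sixth → Gb, giving Gb7.
F-sharp7: root F-sharp down a major sixth → A, giving A7.

Cmaj7 Bbsus2 Dm Bbmaj7 Gb7 A7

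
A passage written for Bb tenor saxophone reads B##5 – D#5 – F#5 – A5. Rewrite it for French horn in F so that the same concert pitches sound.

E##5 G#4 B4 D5

First find concert pitch: the Bb tenor saxophone sounds a major ninth below written, so B##5 D#5 F#5 A5 sounds A##4 C#4 E4 G4.
Then write for French horn in F: it sounds a perfect fifth below written, so the part must be a perfect fifth above concert.
A##4 → E##5
C#4 → G#4
E4 → B4
G4 → D5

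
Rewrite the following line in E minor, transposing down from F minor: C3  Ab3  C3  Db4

From F down to E is a minor second; apply that to each pitch.
C3 becomes B2
Ab3 becomes G3
C3 becomes B2
Db4 becomes C4

B2 G3 B2 C4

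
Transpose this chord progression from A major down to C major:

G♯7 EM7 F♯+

B7 GM7 A+

A major down to C major is a major sixth; each chord root moves by that interval while the quality stays the same.
G♯7: root G♯ down a major sixth → B, giving B7.
EM7: root E down a major sixth → G, giving GM7.
F♯+: root F♯ down a major sixth → A, giving A+.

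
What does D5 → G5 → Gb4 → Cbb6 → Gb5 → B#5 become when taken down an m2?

C#5 F#5 F4 Bbb5 F5 A##5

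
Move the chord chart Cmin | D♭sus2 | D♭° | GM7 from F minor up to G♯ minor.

D#min Esus2 E° A#M7

F minor up to G♯ minor is an augmented second; each chord root moves by that interval while the quality stays the same.
Cmin: root C up an augmented second → D#, giving D#min.
D♭sus2: root D♭ up an augmented second → E, giving Esus2.
D♭°: root D♭ up an augmented second → E, giving E°.
GM7: root G up an augmented second → A#, giving A#M7.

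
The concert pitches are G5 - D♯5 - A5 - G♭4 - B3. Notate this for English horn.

D6 A#5 E6 Db5 F#4

The English horn sounds a perfect fifth below written, so the written part must be a perfect fifth above concert — transpose each note up.
G5 gives D6
D#5 gives A#5
A5 gives E6
Gb4 gives Db5
B3 gives F#4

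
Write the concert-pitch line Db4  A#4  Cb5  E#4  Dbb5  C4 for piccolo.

Written C4 sounds as C5 on the piccolo, so concert pitches are written a perfect octave down.
Db4 -> Db3
A#4 -> A#3
Cb5 -> Cb4
E#4 -> E#3
Dbb5 -> Dbb4
C4 -> C3

Db3 A#3 Cb4 E#3 Dbb4 C3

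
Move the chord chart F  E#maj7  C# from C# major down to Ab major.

Dbb Cmaj7 Ab

C# major down to Ab major is an augmented third; each chord root moves by that interval while the quality stays the same.
F: root F down an augmented third → Dbb, giving Dbb.
E#maj7: root E# down an augmented third → C, giving Cmaj7.
C#: root C# down an augmented third → Ab, giving Ab.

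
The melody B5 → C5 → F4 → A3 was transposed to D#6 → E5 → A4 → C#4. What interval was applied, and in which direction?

up a major third

From B5 to D#6 is 3 letter names — a third of some quality.
B5 to D#6 is 4 semitones, which makes it a major third; the second version is higher, so the direction is up.
Checking another pair — A3 → C#4 — gives the same interval.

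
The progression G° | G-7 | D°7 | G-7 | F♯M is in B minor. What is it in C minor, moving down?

Ab° Ab-7 Eb°7 Ab-7 GM

B minor down to C minor is a major seventh; each chord root moves by that interval while the quality stays the same.
G°: root G down a major seventh → Ab, giving Ab°.
G-7: root G down a major seventh → Ab, giving Ab-7.
D°7: root D down a major seventh → Eb, giving Eb°7.
G-7: root G down a major seventh → Ab, giving Ab-7.
F♯M: root F♯ down a major seventh → G, giving GM.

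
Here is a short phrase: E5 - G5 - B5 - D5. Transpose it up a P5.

B5 D6 F#6 A5

E5 becomes B5
G5 becomes D6
B5 becomes F#6
D5 becomes A5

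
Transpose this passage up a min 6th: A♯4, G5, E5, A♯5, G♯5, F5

F#5 Eb6 C6 F#6 E6 Db6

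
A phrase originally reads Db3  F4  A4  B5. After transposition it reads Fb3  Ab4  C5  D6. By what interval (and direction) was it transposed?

From Db3 to Fb3 is 3 letter names — a third of some quality.
Db3 to Fb3 is 3 semitones, which makes it a minor third; the second version is higher, so the direction is up.
Checking another pair — B5 → D6 — gives the same interval.

up a minor third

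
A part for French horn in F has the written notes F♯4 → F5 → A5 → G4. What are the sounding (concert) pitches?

The French horn in F sounds a perfect fifth below written, so transpose each written note down a perfect fifth.
F#4 gives B3
F5 gives Bb4
A5 gives D5
G4 gives C4

B3 Bb4 D5 C4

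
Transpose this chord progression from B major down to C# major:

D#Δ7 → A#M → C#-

B major down to C# major is a minor seventh; each chord root moves by that interval while the quality stays the same.
D#Δ7: root D# down a minor seventh → E#, giving E#Δ7.
A#M: root A# down a minor seventh → B#, giving B#M.
C#-: root C# down a minor seventh → D#, giving D#-.

E#Δ7 B#M D#-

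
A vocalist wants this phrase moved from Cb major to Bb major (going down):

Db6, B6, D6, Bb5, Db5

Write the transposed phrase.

C6 A#6 C#6 A5 C5

Cb major to Bb major down is a minor second, so every note moves down by that interval.
Db6 -> C6
B6 -> A#6
D6 -> C#6
Bb5 -> A5
Db5 -> C5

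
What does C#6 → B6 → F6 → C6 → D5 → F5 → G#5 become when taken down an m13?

E#4 D#5 A4 E4 F#3 A3 B#3

C#6: a thirteenth down reaches E, and 20 semitones makes it E#4.
B6 down a minor thirteenth is D#5.
A minor thirteenth down from F6 gives A4.
A minor thirteenth down from C6 gives E4.
D5: a thirteenth down reaches F, and 20 semitones makes it F#3.
F5 down a minor thirteenth is A3.
A minor thirteenth down from G#5 gives B#3.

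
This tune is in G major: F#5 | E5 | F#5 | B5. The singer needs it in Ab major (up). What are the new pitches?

G5 F5 G5 C6

G major to Ab major up is a minor second, so every note moves up by that interval.
F#5 becomes G5
E5 becomes F5
F#5 becomes G5
B5 becomes C6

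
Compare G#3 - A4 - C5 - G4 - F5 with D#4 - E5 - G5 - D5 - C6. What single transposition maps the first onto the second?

From G#3 to D#4 is 5 letter names — a fifth of some quality.
G#3 to D#4 is 7 semitones, which makes it a perfect fifth; the second version is higher, so the direction is up.
Checking another pair — F5 → C6 — gives the same interval.

up a perfect fifth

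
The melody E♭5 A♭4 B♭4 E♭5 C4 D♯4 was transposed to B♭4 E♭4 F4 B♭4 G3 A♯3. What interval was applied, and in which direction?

From Eb5 to Bb4 is 4 letter names — a fourth of some quality.
Bb4 to Eb5 is 5 semitones, which makes it a perfect fourth; the second version is lower, so the direction is down.
Checking another pair — D#4 → A#3 — gives the same interval.

down a perfect fourth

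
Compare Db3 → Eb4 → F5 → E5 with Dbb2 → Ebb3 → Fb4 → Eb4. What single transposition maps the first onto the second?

down an augmented octave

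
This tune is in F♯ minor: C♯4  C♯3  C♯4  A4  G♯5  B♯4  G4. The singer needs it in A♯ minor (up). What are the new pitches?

E#4 E#3 E#4 C#5 B#5 D##5 B4

From F♯ up to A♯ is a major third; apply that to each pitch.
C#4 -> E#4
C#3 -> E#3
C#4 -> E#4
A4 -> C#5
G#5 -> B#5
B#4 -> D##5
G4 -> B4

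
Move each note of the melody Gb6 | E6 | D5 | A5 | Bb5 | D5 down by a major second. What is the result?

Fb6 D6 C5 G5 Ab5 C5

A major second down from Gb6 gives Fb6.
E6 down a major second is D6.
D5: a second down reaches C, and 2 semitones makes it C5.
A major second down from A5 gives G5.
Bb5: a second down reaches A, and 2 semitones makes it Ab5.
A major second down from D5 gives C5.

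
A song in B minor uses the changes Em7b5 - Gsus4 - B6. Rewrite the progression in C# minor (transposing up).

F#m7b5 Asus4 C#6

B minor up to C# minor is a major second; each chord root moves by that interval while the quality stays the same.
Em7b5: root E up a major second → F#, giving F#m7b5.
Gsus4: root G up a major second → A, giving Asus4.
B6: root B up a major second → C#, giving C#6.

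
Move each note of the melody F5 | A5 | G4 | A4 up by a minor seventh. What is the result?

F5: a seventh up reaches E, and 10 semitones makes it Eb6.
A5 up a minor seventh is G6.
G4: a seventh up reaches F, and 10 semitones makes it F5.
A minor seventh up from A4 gives G5.

Eb6 G6 F5 G5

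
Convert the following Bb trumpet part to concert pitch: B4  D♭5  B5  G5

The Bb trumpet sounds a major second below written, so transpose each written note down a major second.
B4 gives A4
Db5 gives Cb5
B5 gives A5
G5 gives F5

A4 Cb5 A5 F5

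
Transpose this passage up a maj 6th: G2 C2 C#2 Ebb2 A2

E3 A2 A#2 Cb3 F#3

A major sixth up from G2 gives E3.
C2: a sixth up reaches A, and 9 semitones makes it A2.
C#2: a sixth up reaches A, and 9 semitones makes it A#2.
Ebb2: a sixth up reaches C, and 9 semitones makes it Cb3.
A2 up a major sixth is F#3.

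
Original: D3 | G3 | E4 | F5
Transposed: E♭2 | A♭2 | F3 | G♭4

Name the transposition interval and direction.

down a major seventh

Take the first pair: D3 → Eb2. D to E spans 7 letter names, so the interval is some kind of seventh.
Eb2 to D3 is 11 semitones, which makes it a major seventh; the second version is lower, so the direction is down.
Checking another pair — F5 → Gb4 — gives the same interval.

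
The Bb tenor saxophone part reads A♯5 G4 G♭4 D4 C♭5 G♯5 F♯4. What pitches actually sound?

Written C4 on the Bb tenor saxophone sounds as Bb2, a major ninth lower; apply that shift to every note.
A#5 becomes G#4
G4 becomes F3
Gb4 becomes Fb3
D4 becomes C3
Cb5 becomes Bbb3
G#5 becomes F#4
F#4 becomes E3

G#4 F3 Fb3 C3 Bbb3 F#4 E3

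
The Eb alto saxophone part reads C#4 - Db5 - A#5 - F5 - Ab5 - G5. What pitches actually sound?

Written C4 on the Eb alto saxophone sounds as Eb3, a major sixth lower; apply that shift to every note.
C#4 becomes E3
Db5 becomes Fb4
A#5 becomes C#5
F5 becomes Ab4
Ab5 becomes Cb5
G5 becomes Bb4

E3 Fb4 C#5 Ab4 Cb5 Bb4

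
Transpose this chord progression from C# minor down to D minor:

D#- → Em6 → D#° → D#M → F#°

E- Fm6 E° EM G°

C# minor down to D minor is a major seventh; each chord root moves by that interval while the quality stays the same.
D#-: root D# down a major seventh → E, giving E-.
Em6: root E down a major seventh → F, giving Fm6.
D#°: root D# down a major seventh → E, giving E°.
D#M: root D# down a major seventh → E, giving EM.
F#°: root F# down a major seventh → G, giving G°.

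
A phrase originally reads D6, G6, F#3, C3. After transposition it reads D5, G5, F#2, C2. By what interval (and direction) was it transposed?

down a perfect octave

Take the first pair: D6 → D5. D to D spans 8 letter names, so the interval is some kind of octave.
D5 to D6 is 12 semitones, which makes it a perfect octave; the second version is lower, so the direction is down.
Checking another pair — C3 → C2 — gives the same interval.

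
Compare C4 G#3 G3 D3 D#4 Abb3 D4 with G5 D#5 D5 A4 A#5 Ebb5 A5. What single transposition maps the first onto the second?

up a perfect twelfth

Take the first pair: C4 → G5. C to G spans 12 letter names, so the interval is some kind of twelfth.
C4 to G5 is 19 semitones, which makes it a perfect twelfth; the second version is higher, so the direction is up.
Checking another pair — D4 → A5 — gives the same interval.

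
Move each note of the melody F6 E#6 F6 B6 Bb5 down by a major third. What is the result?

F6 -> Db6
E#6 -> C#6
F6 -> Db6
B6 -> G6
Bb5 -> Gb5

Db6 C#6 Db6 G6 Gb5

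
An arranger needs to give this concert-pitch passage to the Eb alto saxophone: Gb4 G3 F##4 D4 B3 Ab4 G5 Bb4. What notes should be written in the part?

Eb5 E4 D##5 B4 G#4 F5 E6 G5

Written C4 sounds as Eb3 on the Eb alto saxophone, so concert pitches are written a major sixth up.
Gb4 to Eb5
G3 to E4
F##4 to D##5
D4 to B4
B3 to G#4
Ab4 to F5
G5 to E6
Bb4 to G5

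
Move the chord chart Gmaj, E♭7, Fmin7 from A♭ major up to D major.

C#maj A7 Bmin7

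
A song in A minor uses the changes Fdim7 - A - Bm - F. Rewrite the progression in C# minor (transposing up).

Adim7 C# D#m A

A minor up to C# minor is a major third; each chord root moves by that interval while the quality stays the same.
Fdim7: root F up a major third → A, giving Adim7.
A: root A up a major third → C#, giving C#.
Bm: root B up a major third → D#, giving D#m.
F: root F up a major third → A, giving A.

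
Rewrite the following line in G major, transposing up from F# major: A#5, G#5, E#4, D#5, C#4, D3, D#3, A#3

B5 A5 F#4 E5 D4 Eb3 E3 B3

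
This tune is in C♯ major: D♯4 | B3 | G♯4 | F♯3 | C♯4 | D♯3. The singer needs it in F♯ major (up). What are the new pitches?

G#4 E4 C#5 B3 F#4 G#3

C♯ major to F♯ major up is a perfect fourth, so every note moves up by that interval.
D#4 becomes G#4
B3 becomes E4
G#4 becomes C#5
F#3 becomes B3
C#4 becomes F#4
D#3 becomes G#3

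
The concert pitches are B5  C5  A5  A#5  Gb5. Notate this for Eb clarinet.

G#5 A4 F#5 F##5 Eb5

Written C4 sounds as Eb4 on the Eb clarinet, so concert pitches are written a minor third down.
B5 becomes G#5
C5 becomes A4
A5 becomes F#5
A#5 becomes F##5
Gb5 becomes Eb5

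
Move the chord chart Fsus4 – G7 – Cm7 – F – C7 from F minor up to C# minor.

C#sus4 D#7 G#m7 C# G#7

F minor up to C# minor is an augmented fifth; each chord root moves by that interval while the quality stays the same.
Fsus4: root F up an augmented fifth → C#, giving C#sus4.
G7: root G up an augmented fifth → D#, giving D#7.
Cm7: root C up an augmented fifth → G#, giving G#m7.
F: root F up an augmented fifth → C#, giving C#.
C7: root C up an augmented fifth → G#, giving G#7.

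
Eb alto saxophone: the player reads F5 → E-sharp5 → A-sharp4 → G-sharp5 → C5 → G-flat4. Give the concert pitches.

The Eb alto saxophone sounds a major sixth below written, so transpose each written note down a major sixth.
F5 becomes Ab4
E#5 becomes G#4
A#4 becomes C#4
G#5 becomes B4
C5 becomes Eb4
Gb4 becomes Bbb3

Ab4 G#4 C#4 B4 Eb4 Bbb3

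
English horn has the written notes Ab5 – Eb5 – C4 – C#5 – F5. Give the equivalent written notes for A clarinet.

First find concert pitch: the English horn sounds a perfect fifth below written, so Ab5 Eb5 C4 C#5 F5 sounds Db5 Ab4 F3 F#4 Bb4.
Then write for A clarinet: it sounds a minor third below written, so the part must be a minor third above concert.
Db5 → Fb5
Ab4 → Cb5
F3 → Ab3
F#4 → A4
Bb4 → Db5

Fb5 Cb5 Ab3 A4 Db5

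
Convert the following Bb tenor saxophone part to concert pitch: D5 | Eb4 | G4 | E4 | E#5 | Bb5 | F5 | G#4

The Bb tenor saxophone sounds a major ninth below written, so transpose each written note down a major ninth.
D5 -> C4
Eb4 -> Db3
G4 -> F3
E4 -> D3
E#5 -> D#4
Bb5 -> Ab4
F5 -> Eb4
G#4 -> F#3

C4 Db3 F3 D3 D#4 Ab4 Eb4 F#3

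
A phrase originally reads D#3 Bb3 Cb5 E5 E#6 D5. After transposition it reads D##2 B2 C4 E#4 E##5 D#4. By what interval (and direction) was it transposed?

down a diminished octave

Take the first pair: D#3 → D##2. D to D spans 8 letter names, so the interval is some kind of octave.
D##2 to D#3 is 11 semitones, which makes it a diminished octave; the second version is lower, so the direction is down.
Checking another pair — D5 → D#4 — gives the same interval.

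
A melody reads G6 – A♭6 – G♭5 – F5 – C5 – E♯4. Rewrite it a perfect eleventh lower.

A perfect eleventh down from G6 gives D5.
A perfect eleventh down from Ab6 gives Eb5.
Gb5: an eleventh down reaches D, and 17 semitones makes it Db4.
F5: an eleventh down reaches C, and 17 semitones makes it C4.
C5 down a perfect eleventh is G3.
A perfect eleventh down from E#4 gives B#2.

D5 Eb5 Db4 C4 G3 B#2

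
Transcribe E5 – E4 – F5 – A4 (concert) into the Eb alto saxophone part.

C#6 C#5 D6 F#5

The Eb alto saxophone sounds a major sixth below written, so the written part must be a major sixth above concert — transpose each note up.
E5 to C#6
E4 to C#5
F5 to D6
A4 to F#5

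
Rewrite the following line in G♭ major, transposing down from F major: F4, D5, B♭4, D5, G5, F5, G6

Gb3 Eb4 Cb4 Eb4 Ab4 Gb4 Ab5

From F down to G♭ is a major seventh; apply that to each pitch.
F4 gives Gb3
D5 gives Eb4
Bb4 gives Cb4
D5 gives Eb4
G5 gives Ab4
F5 gives Gb4
G6 gives Ab5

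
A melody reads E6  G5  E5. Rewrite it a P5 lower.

A5 C5 A4

A perfect fifth down from E6 gives A5.
G5 down a perfect fifth is C5.
E5: a fifth down reaches A, and 7 semitones makes it A4.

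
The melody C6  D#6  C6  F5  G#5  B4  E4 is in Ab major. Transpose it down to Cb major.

Eb5 F#5 Eb5 Ab4 B4 D4 G3

From Ab down to Cb is a major sixth; apply that to each pitch.
C6 becomes Eb5
D#6 becomes F#5
C6 becomes Eb5
F5 becomes Ab4
G#5 becomes B4
B4 becomes D4
E4 becomes G3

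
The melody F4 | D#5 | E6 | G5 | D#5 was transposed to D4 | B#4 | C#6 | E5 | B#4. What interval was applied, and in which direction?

From F4 to D4 is 3 letter names — a third of some quality.
D4 to F4 is 3 semitones, which makes it a minor third; the second version is lower, so the direction is down.
Checking another pair — D#5 → B#4 — gives the same interval.

down a minor third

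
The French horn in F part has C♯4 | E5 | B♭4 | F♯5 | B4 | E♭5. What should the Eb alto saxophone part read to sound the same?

D#4 F#5 C5 G#5 C#5 F5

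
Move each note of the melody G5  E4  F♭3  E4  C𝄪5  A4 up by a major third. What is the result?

B5 G#4 Ab3 G#4 E##5 C#5

G5 up a major third is B5.
E4: a third up reaches G, and 4 semitones makes it G#4.
Fb3 up a major third is Ab3.
A major third up from E4 gives G#4.
A major third up from C##5 gives E##5.
A4: a third up reaches C, and 4 semitones makes it C#5.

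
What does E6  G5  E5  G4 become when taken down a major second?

D6 F5 D5 F4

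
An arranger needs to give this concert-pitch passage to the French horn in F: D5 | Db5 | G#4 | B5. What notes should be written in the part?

A5 Ab5 D#5 F#6

The French horn in F sounds a perfect fifth below written, so the written part must be a perfect fifth above concert — transpose each note up.
D5 to A5
Db5 to Ab5
G#4 to D#5
B5 to F#6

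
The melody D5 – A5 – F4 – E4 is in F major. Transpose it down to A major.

From F down to A is a minor sixth; apply that to each pitch.
D5 becomes F#4
A5 becomes C#5
F4 becomes A3
E4 becomes G#3

F#4 C#5 A3 G#3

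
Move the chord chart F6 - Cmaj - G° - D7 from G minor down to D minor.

C6 Gmaj D° A7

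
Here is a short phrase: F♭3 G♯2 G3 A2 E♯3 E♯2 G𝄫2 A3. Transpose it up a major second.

Fb3 -> Gb3
G#2 -> A#2
G3 -> A3
A2 -> B2
E#3 -> F##3
E#2 -> F##2
Gbb2 -> Abb2
A3 -> B3

Gb3 A#2 A3 B2 F##3 F##2 Abb2 B3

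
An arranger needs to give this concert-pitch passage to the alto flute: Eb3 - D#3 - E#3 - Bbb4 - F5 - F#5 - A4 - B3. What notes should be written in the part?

The alto flute sounds a perfect fourth below written, so the written part must be a perfect fourth above concert — transpose each note up.
Eb3 → Ab3
D#3 → G#3
E#3 → A#3
Bbb4 → Ebb5
F5 → Bb5
F#5 → B5
A4 → D5
B3 → E4

Ab3 G#3 A#3 Ebb5 Bb5 B5 D5 E4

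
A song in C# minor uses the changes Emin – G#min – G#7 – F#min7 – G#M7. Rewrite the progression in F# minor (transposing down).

C# minor down to F# minor is a perfect fifth; each chord root moves by that interval while the quality stays the same.
Emin: root E down a perfect fifth → A, giving Amin.
G#min: root G# down a perfect fifth → C#, giving C#min.
G#7: root G# down a perfect fifth → C#, giving C#7.
F#min7: root F# down a perfect fifth → B, giving Bmin7.
G#M7: root G# down a perfect fifth → C#, giving C#M7.

Amin C#min C#7 Bmin7 C#M7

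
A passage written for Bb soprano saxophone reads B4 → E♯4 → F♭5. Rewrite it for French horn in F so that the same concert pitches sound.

First find concert pitch: the Bb soprano saxophone sounds a major second below written, so B4 E♯4 F♭5 sounds A4 D#4 Ebb5.
Then write for French horn in F: it sounds a perfect fifth below written, so the part must be a perfect fifth above concert.
A4 → E5
D#4 → A#4
Ebb5 → Bbb5

E5 A#4 Bbb5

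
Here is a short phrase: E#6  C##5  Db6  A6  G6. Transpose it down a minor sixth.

E#6 to G##5
C##5 to E##4
Db6 to F5
A6 to C#6
G6 to B5

G##5 E##4 F5 C#6 B5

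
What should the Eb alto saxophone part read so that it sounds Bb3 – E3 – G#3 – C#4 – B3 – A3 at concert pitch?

G4 C#4 E#4 A#4 G#4 F#4

Written C4 sounds as Eb3 on the Eb alto saxophone, so concert pitches are written a major sixth up.
Bb3 gives G4
E3 gives C#4
G#3 gives E#4
C#4 gives A#4
B3 gives G#4
A3 gives F#4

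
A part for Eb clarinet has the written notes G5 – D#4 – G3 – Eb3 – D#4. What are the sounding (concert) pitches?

Bb5 F#4 Bb3 Gb3 F#4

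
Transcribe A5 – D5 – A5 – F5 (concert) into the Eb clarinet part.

F#5 B4 F#5 D5

Written C4 sounds as Eb4 on the Eb clarinet, so concert pitches are written a minor third down.
A5 gives F#5
D5 gives B4
A5 gives F#5
F5 gives D5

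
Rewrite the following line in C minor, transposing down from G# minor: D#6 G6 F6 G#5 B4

From G# down to C is an augmented fifth; apply that to each pitch.
D#6 → G5
G6 → Cb6
F6 → Bbb5
G#5 → C5
B4 → Eb4

G5 Cb6 Bbb5 C5 Eb4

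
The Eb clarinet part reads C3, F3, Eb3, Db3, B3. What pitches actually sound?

Written C4 on the Eb clarinet sounds as Eb4, a minor third higher; apply that shift to every note.
C3 becomes Eb3
F3 becomes Ab3
Eb3 becomes Gb3
Db3 becomes Fb3
B3 becomes D4

Eb3 Ab3 Gb3 Fb3 D4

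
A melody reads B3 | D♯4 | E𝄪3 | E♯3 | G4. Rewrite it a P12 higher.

B3 up a perfect twelfth is F#5.
D#4 up a perfect twelfth is A#5.
E##3: a twelfth up reaches B, and 19 semitones makes it B##4.
A perfect twelfth up from E#3 gives B#4.
A perfect twelfth up from G4 gives D6.

F#5 A#5 B##4 B#4 D6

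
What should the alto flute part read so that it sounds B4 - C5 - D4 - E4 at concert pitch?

E5 F5 G4 A4

Written C4 sounds as G3 on the alto flute, so concert pitches are written a perfect fourth up.
B4 -> E5
C5 -> F5
D4 -> G4
E4 -> A4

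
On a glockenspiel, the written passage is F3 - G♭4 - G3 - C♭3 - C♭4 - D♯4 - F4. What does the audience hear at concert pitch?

F5 Gb6 G5 Cb5 Cb6 D#6 F6

The glockenspiel sounds a perfect fifteenth above written, so transpose each written note up a perfect fifteenth.
F3 becomes F5
Gb4 becomes Gb6
G3 becomes G5
Cb3 becomes Cb5
Cb4 becomes Cb6
D#4 becomes D#6
F4 becomes F6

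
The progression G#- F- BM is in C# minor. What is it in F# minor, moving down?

C# minor down to F# minor is a perfect fifth; each chord root moves by that interval while the quality stays the same.
G#-: root G# down a perfect fifth → C#, giving C#-.
F-: root F down a perfect fifth → Bb, giving Bb-.
BM: root B down a perfect fifth → E, giving EM.

C#- Bb- EM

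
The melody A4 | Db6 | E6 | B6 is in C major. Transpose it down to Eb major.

C4 Fb5 G5 D6

From C down to Eb is a major sixth; apply that to each pitch.
A4 → C4
Db6 → Fb5
E6 → G5
B6 → D6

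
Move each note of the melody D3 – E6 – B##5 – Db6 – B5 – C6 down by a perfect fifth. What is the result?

G2 A5 E##5 Gb5 E5 F5

D3: a fifth down reaches G, and 7 semitones makes it G2.
E6: a fifth down reaches A, and 7 semitones makes it A5.
A perfect fifth down from B##5 gives E##5.
Db6: a fifth down reaches G, and 7 semitones makes it Gb5.
B5 down a perfect fifth is E5.
C6 down a perfect fifth is F5.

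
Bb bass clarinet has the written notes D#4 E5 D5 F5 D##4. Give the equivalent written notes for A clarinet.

First find concert pitch: the Bb bass clarinet sounds a major ninth below written, so D#4 E5 D5 F5 D##4 sounds C#3 D4 C4 Eb4 C##3.
Then write for A clarinet: it sounds a minor third below written, so the part must be a minor third above concert.
C#3 → E3
D4 → F4
C4 → Eb4
Eb4 → Gb4
C##3 → E#3

E3 F4 Eb4 Gb4 E#3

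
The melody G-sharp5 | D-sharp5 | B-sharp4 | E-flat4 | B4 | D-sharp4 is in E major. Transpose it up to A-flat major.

C6 G5 E5 Abb4 Eb5 G4

From E up to A-flat is a diminished fourth; apply that to each pitch.
G#5 → C6
D#5 → G5
B#4 → E5
Eb4 → Abb4
B4 → Eb5
D#4 → G4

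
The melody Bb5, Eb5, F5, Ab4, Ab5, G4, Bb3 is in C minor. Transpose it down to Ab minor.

Gb5 Cb5 Db5 Fb4 Fb5 Eb4 Gb3

From C down to Ab is a major third; apply that to each pitch.
Bb5 gives Gb5
Eb5 gives Cb5
F5 gives Db5
Ab4 gives Fb4
Ab5 gives Fb5
G4 gives Eb4
Bb3 gives Gb3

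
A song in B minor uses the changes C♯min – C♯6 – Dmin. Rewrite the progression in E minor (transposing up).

B minor up to E minor is a perfect fourth; each chord root moves by that interval while the quality stays the same.
C♯min: root C♯ up a perfect fourth → F#, giving F#min.
C♯6: root C♯ up a perfect fourth → F#, giving F#6.
Dmin: root D up a perfect fourth → G, giving Gmin.

F#min F#6 Gmin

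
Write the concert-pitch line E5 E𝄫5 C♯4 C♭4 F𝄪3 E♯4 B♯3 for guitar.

The guitar sounds a perfect octave below written, so the written part must be a perfect octave above concert — transpose each note up.
E5 to E6
Ebb5 to Ebb6
C#4 to C#5
Cb4 to Cb5
F##3 to F##4
E#4 to E#5
B#3 to B#4

E6 Ebb6 C#5 Cb5 F##4 E#5 B#4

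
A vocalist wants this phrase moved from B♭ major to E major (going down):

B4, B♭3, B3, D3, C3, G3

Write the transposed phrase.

E#4 E3 E#3 G#2 F#2 C#3

From B♭ down to E is a diminished fifth; apply that to each pitch.
B4 becomes E#4
Bb3 becomes E3
B3 becomes E#3
D3 becomes G#2
C3 becomes F#2
G3 becomes C#3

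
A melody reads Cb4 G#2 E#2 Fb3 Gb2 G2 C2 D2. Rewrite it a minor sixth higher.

Abb4 E3 C#3 Dbb4 Ebb3 Eb3 Ab2 Bb2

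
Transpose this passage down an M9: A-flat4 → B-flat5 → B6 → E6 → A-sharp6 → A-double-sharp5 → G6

Gb3 Ab4 A5 D5 G#5 G##4 F5

Ab4 down a major ninth is Gb3.
Bb5 down a major ninth is Ab4.
A major ninth down from B6 gives A5.
E6 down a major ninth is D5.
A major ninth down from A#6 gives G#5.
A##5: a ninth down reaches G, and 14 semitones makes it G##4.
A major ninth down from G6 gives F5.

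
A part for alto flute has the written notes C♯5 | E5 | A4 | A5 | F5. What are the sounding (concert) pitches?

G#4 B4 E4 E5 C5

The alto flute sounds a perfect fourth below written, so transpose each written note down a perfect fourth.
C#5 gives G#4
E5 gives B4
A4 gives E4
A5 gives E5
F5 gives C5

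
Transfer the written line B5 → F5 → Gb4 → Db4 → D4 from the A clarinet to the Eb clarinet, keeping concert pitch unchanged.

First find concert pitch: the A clarinet sounds a minor third below written, so B5 F5 Gb4 Db4 D4 sounds G#5 D5 Eb4 Bb3 B3.
Then write for Eb clarinet: it sounds a minor third above written, so the part must be a minor third below concert.
G#5 → E#5
D5 → B4
Eb4 → C4
Bb3 → G3
B3 → G#3

E#5 B4 C4 G3 G#3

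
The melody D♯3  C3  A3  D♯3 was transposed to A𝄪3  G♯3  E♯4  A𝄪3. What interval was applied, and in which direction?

up an augmented fifth

From D#3 to A##3 is 5 letter names — a fifth of some quality.
D#3 to A##3 is 8 semitones, which makes it an augmented fifth; the second version is higher, so the direction is up.
Checking another pair — D#3 → A##3 — gives the same interval.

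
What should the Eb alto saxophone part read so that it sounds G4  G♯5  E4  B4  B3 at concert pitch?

E5 E#6 C#5 G#5 G#4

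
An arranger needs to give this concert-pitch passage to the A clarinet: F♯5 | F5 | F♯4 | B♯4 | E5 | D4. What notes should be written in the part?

A5 Ab5 A4 D#5 G5 F4

The A clarinet sounds a minor third below written, so the written part must be a minor third above concert — transpose each note up.
F#5 → A5
F5 → Ab5
F#4 → A4
B#4 → D#5
E5 → G5
D4 → F4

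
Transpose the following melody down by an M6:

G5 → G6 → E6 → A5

Bb4 Bb5 G5 C5

G5 gives Bb4
G6 gives Bb5
E6 gives G5
A5 gives C5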